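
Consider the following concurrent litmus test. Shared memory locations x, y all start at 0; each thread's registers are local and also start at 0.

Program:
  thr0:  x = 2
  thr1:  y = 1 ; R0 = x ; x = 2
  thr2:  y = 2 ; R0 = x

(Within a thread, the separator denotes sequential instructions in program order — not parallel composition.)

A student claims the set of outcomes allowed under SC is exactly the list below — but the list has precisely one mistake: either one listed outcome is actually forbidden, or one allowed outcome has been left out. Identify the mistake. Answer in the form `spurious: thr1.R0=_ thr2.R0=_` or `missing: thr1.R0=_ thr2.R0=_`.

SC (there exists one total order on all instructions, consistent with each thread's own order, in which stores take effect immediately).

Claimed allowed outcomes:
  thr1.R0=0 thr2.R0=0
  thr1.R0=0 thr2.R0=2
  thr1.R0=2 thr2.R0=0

outcome vector order: (thr1.R0,thr2.R0)
SC (4): (0,0); (0,2); (2,0); (2,2)
SC∖claimed = {(2,2)}

missing: thr1.R0=2 thr2.R0=2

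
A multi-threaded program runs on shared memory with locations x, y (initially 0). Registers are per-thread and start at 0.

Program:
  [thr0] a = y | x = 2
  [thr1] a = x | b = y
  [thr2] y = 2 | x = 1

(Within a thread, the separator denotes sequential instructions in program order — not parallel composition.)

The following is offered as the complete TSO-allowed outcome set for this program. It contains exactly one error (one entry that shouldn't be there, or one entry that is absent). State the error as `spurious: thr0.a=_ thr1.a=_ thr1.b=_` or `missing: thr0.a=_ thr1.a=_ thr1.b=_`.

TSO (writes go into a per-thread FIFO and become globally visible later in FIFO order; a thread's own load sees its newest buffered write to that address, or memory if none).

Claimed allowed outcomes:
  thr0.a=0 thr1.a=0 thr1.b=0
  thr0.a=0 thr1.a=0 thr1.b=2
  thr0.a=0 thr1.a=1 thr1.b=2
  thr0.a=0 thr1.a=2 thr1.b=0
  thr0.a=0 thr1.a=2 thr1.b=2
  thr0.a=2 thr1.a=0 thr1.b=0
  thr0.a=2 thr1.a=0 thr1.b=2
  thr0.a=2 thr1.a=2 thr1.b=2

outcome vector order: (thr0.a,thr1.a,thr1.b)
TSO (9): <0 0 0> <0 0 2> <0 1 2> <0 2 0> <0 2 2> <2 0 0> <2 0 2> <2 1 2> <2 2 2>
TSO∖claimed = {<2 1 2>}

missing: thr0.a=2 thr1.a=1 thr1.b=2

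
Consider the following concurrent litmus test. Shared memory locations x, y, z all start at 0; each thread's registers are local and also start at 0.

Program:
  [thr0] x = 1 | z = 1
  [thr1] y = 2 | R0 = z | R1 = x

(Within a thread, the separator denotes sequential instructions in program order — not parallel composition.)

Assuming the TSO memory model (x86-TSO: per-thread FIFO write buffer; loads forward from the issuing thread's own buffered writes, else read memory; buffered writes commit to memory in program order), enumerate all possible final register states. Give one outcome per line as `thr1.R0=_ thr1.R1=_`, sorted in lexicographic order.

outcome vector order: (thr1.R0,thr1.R1)
|TSO outcomes| = 3

thr1.R0=0 thr1.R1=0
thr1.R0=0 thr1.R1=1
thr1.R0=1 thr1.R1=1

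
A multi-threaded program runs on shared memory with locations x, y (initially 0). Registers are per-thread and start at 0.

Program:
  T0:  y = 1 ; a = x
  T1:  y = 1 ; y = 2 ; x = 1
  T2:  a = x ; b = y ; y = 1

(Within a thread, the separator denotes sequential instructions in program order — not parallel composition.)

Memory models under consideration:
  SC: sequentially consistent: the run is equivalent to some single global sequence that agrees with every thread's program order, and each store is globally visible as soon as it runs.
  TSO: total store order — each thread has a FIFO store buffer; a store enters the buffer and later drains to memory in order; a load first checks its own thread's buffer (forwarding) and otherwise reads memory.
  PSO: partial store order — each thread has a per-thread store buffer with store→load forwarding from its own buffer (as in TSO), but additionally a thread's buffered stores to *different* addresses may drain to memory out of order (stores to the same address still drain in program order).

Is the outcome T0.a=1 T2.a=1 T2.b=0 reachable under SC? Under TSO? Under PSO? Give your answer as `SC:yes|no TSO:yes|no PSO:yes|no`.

outcome vector order: (T0.a,T2.a,T2.b)
SC: 10 outcomes — {0/0/0; 0/0/1; 0/0/2; 0/1/1; 0/1/2; 1/0/0; 1/0/1; 1/0/2; 1/1/1; 1/1/2}
TSO: 10 outcomes — {0/0/0; 0/0/1; 0/0/2; 0/1/1; 0/1/2; 1/0/0; 1/0/1; 1/0/2; 1/1/1; 1/1/2}
PSO: 12 outcomes — {0/0/0; 0/0/1; 0/0/2; 0/1/0; 0/1/1; 0/1/2; 1/0/0; 1/0/1; 1/0/2; 1/1/0; 1/1/1; 1/1/2}
target 1/1/0 ∈ {PSO}

SC:no TSO:no PSO:yes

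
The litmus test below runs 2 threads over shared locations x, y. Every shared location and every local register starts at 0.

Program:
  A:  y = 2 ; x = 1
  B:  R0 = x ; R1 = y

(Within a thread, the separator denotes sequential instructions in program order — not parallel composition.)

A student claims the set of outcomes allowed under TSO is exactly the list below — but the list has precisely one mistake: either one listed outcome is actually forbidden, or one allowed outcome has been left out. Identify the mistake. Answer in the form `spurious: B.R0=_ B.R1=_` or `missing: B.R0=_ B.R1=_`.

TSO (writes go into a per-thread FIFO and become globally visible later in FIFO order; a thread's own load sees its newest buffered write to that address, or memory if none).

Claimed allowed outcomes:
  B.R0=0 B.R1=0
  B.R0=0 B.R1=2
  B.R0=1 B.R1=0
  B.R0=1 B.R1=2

outcome vector order: (B.R0,B.R1)
[TSO] allowed = {(0,0); (0,2); (1,2)}
claimed∖TSO = {(1,0)}

spurious: B.R0=1 B.R1=0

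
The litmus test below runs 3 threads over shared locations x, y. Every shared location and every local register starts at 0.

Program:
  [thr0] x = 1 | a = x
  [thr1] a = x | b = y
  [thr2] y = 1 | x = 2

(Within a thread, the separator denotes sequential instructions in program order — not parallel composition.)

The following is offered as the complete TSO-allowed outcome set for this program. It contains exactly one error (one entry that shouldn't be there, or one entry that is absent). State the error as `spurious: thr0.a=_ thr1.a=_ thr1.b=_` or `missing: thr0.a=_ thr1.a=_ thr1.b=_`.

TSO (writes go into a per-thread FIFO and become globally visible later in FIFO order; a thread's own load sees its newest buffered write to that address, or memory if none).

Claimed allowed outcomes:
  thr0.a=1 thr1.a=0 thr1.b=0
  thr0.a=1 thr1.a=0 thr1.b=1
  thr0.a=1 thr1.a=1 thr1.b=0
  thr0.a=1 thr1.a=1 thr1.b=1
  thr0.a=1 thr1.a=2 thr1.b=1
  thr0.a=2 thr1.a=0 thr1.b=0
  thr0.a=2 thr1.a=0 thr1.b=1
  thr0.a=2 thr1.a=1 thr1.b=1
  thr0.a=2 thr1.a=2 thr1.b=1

missing: thr0.a=2 thr1.a=1 thr1.b=0

outcome vector order: (thr0.a,thr1.a,thr1.b)
under TSO → <1 0 0> <1 0 1> <1 1 0> <1 1 1> <1 2 1> <2 0 0> <2 0 1> <2 1 0> <2 1 1> <2 2 1>
TSO∖claimed = {<2 1 0>}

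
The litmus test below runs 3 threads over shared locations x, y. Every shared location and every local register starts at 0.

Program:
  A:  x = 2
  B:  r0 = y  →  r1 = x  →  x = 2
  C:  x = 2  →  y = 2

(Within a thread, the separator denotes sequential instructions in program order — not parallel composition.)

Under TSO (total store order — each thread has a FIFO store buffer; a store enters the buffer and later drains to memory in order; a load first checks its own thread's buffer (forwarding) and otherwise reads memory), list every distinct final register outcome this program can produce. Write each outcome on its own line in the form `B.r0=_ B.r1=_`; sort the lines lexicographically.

B.r0=0 B.r1=0
B.r0=0 B.r1=2
B.r0=2 B.r1=2

outcome vector order: (B.r0,B.r1)
|TSO outcomes| = 3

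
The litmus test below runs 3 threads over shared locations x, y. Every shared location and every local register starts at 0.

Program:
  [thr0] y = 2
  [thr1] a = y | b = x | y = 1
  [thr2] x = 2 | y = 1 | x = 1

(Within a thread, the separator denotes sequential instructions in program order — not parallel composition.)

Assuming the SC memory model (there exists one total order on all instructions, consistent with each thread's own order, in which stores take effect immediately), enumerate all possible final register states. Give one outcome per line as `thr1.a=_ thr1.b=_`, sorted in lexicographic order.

outcome vector order: (thr1.a,thr1.b)
|SC outcomes| = 8

thr1.a=0 thr1.b=0
thr1.a=0 thr1.b=1
thr1.a=0 thr1.b=2
thr1.a=1 thr1.b=1
thr1.a=1 thr1.b=2
thr1.a=2 thr1.b=0
thr1.a=2 thr1.b=1
thr1.a=2 thr1.b=2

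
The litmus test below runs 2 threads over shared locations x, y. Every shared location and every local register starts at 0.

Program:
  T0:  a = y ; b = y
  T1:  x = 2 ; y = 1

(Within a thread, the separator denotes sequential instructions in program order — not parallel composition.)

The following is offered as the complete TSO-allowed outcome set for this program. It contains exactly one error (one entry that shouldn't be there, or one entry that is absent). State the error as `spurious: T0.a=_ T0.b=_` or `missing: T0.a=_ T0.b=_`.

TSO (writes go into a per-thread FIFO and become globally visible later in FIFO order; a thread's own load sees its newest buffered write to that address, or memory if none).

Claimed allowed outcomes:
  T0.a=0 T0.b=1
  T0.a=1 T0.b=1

outcome vector order: (T0.a,T0.b)
TSO (3): 0/0, 0/1, 1/1
TSO∖claimed = {0/0}

missing: T0.a=0 T0.b=0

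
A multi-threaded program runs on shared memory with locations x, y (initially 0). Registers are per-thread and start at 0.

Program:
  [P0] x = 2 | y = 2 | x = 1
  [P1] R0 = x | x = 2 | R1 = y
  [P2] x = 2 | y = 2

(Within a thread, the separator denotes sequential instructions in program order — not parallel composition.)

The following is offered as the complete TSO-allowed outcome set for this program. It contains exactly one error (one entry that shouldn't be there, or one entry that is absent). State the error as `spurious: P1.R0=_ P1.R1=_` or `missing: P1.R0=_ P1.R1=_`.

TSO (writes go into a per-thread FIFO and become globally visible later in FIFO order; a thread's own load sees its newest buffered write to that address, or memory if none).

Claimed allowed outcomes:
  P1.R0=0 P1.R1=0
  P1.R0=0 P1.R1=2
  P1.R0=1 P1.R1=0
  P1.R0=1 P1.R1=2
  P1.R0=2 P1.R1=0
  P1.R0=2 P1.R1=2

outcome vector order: (P1.R0,P1.R1)
TSO: 5 outcomes — {0/0 0/2 1/2 2/0 2/2}
claimed∖TSO = {1/0}

spurious: P1.R0=1 P1.R1=0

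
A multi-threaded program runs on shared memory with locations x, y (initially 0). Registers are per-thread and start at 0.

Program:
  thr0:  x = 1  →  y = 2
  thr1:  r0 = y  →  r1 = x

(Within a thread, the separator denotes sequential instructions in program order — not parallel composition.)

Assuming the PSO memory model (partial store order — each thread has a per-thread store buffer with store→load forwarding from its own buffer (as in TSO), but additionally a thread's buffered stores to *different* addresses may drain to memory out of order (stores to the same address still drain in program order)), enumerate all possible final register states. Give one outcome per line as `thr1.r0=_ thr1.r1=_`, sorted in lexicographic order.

thr1.r0=0 thr1.r1=0
thr1.r0=0 thr1.r1=1
thr1.r0=2 thr1.r1=0
thr1.r0=2 thr1.r1=1

outcome vector order: (thr1.r0,thr1.r1)
|PSO outcomes| = 4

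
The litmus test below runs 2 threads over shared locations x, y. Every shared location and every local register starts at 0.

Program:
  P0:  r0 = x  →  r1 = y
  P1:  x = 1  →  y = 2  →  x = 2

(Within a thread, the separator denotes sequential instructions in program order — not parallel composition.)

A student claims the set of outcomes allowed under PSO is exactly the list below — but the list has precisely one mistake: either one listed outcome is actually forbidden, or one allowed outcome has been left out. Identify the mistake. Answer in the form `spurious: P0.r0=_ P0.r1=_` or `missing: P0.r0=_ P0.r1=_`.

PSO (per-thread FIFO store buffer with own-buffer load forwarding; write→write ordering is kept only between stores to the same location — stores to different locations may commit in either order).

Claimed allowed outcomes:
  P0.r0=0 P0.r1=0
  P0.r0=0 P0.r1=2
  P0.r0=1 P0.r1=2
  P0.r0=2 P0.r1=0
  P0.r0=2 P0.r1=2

missing: P0.r0=1 P0.r1=0

outcome vector order: (P0.r0,P0.r1)
PSO: 6 outcomes — {(0,0) (0,2) (1,0) (1,2) (2,0) (2,2)}
PSO∖claimed = {(1,0)}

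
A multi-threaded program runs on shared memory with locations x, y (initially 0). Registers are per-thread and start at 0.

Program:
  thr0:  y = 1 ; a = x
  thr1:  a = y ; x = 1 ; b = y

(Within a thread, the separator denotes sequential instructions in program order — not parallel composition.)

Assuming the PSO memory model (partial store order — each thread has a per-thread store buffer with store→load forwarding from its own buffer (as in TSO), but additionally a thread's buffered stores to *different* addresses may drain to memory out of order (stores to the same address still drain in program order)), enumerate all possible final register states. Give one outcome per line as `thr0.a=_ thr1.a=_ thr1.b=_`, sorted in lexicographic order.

outcome vector order: (thr0.a,thr1.a,thr1.b)
|PSO outcomes| = 6

thr0.a=0 thr1.a=0 thr1.b=0
thr0.a=0 thr1.a=0 thr1.b=1
thr0.a=0 thr1.a=1 thr1.b=1
thr0.a=1 thr1.a=0 thr1.b=0
thr0.a=1 thr1.a=0 thr1.b=1
thr0.a=1 thr1.a=1 thr1.b=1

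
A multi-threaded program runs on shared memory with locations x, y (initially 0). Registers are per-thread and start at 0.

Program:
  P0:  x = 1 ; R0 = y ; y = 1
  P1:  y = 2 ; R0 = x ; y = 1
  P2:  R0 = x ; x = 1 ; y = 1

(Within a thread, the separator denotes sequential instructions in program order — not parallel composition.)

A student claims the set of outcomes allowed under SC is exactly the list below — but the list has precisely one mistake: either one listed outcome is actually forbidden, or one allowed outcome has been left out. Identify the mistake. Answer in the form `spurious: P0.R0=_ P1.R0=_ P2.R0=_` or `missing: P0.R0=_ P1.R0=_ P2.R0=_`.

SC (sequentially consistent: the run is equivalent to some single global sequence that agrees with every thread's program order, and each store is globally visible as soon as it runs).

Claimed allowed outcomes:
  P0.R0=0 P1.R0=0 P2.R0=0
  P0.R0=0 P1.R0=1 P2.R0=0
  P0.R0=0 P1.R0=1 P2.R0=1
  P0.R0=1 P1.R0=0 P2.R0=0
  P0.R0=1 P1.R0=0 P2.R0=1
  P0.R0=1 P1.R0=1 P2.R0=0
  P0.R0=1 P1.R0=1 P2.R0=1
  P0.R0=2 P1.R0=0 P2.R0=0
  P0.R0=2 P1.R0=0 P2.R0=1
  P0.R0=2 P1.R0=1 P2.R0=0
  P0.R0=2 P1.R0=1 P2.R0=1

spurious: P0.R0=0 P1.R0=0 P2.R0=0

outcome vector order: (P0.R0,P1.R0,P2.R0)
SC: 10 outcomes — {(0,1,0) (0,1,1) (1,0,0) (1,0,1) (1,1,0) (1,1,1) (2,0,0) (2,0,1) (2,1,0) (2,1,1)}
claimed∖SC = {(0,0,0)}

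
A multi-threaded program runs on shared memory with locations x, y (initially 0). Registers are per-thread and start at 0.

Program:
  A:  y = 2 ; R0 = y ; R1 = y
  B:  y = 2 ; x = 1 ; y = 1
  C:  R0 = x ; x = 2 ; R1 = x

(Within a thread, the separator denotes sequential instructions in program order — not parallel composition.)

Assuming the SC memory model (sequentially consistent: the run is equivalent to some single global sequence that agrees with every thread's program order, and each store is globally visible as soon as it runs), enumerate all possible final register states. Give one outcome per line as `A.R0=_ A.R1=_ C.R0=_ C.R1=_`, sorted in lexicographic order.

A.R0=1 A.R1=1 C.R0=0 C.R1=1
A.R0=1 A.R1=1 C.R0=0 C.R1=2
A.R0=1 A.R1=1 C.R0=1 C.R1=2
A.R0=2 A.R1=1 C.R0=0 C.R1=1
A.R0=2 A.R1=1 C.R0=0 C.R1=2
A.R0=2 A.R1=1 C.R0=1 C.R1=2
A.R0=2 A.R1=2 C.R0=0 C.R1=1
A.R0=2 A.R1=2 C.R0=0 C.R1=2
A.R0=2 A.R1=2 C.R0=1 C.R1=2

outcome vector order: (A.R0,A.R1,C.R0,C.R1)
|SC outcomes| = 9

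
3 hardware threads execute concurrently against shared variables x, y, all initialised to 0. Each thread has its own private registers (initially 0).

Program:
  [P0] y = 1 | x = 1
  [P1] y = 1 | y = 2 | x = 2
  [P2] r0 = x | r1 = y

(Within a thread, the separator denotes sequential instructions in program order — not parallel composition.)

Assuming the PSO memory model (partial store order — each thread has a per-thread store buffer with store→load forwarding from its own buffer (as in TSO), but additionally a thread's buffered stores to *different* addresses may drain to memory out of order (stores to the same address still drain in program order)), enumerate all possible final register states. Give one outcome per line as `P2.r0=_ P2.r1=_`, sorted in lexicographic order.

P2.r0=0 P2.r1=0
P2.r0=0 P2.r1=1
P2.r0=0 P2.r1=2
P2.r0=1 P2.r1=0
P2.r0=1 P2.r1=1
P2.r0=1 P2.r1=2
P2.r0=2 P2.r1=0
P2.r0=2 P2.r1=1
P2.r0=2 P2.r1=2

outcome vector order: (P2.r0,P2.r1)
|PSO outcomes| = 9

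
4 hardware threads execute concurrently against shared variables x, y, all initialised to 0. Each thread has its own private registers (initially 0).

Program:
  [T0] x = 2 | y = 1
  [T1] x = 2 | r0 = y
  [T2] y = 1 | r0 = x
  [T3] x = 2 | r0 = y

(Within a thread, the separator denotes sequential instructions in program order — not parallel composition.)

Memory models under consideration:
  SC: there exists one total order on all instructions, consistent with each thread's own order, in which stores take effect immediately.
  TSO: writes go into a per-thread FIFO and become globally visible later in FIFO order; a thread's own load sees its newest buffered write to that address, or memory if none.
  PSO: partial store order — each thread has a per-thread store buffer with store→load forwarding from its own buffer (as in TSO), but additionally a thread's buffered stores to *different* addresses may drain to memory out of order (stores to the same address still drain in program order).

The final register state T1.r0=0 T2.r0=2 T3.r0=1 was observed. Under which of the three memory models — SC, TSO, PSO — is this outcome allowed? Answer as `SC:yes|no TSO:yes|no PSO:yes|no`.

SC:yes TSO:yes PSO:yes

outcome vector order: (T1.r0,T2.r0,T3.r0)
SC: 5 outcomes — {0/2/0; 0/2/1; 1/0/1; 1/2/0; 1/2/1}
TSO: 8 outcomes — {0/0/0; 0/0/1; 0/2/0; 0/2/1; 1/0/0; 1/0/1; 1/2/0; 1/2/1}
PSO: 8 outcomes — {0/0/0; 0/0/1; 0/2/0; 0/2/1; 1/0/0; 1/0/1; 1/2/0; 1/2/1}
target 0/2/1 ∈ {SC,TSO,PSO}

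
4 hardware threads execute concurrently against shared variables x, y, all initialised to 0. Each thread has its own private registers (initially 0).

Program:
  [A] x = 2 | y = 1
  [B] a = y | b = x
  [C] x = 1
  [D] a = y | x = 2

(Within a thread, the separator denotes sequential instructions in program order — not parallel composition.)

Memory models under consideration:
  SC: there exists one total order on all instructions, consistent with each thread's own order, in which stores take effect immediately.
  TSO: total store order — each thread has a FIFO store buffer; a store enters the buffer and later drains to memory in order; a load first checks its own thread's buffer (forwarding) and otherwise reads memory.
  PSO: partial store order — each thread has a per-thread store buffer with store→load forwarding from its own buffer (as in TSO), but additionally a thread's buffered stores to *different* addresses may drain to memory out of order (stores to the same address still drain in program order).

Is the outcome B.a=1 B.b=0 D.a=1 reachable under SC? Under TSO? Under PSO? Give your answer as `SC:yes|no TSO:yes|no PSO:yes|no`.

outcome vector order: (B.a,B.b,D.a)
[SC] allowed = {<0 0 0> <0 0 1> <0 1 0> <0 1 1> <0 2 0> <0 2 1> <1 1 0> <1 1 1> <1 2 0> <1 2 1>}
[TSO] allowed = {<0 0 0> <0 0 1> <0 1 0> <0 1 1> <0 2 0> <0 2 1> <1 1 0> <1 1 1> <1 2 0> <1 2 1>}
[PSO] allowed = {<0 0 0> <0 0 1> <0 1 0> <0 1 1> <0 2 0> <0 2 1> <1 0 0> <1 0 1> <1 1 0> <1 1 1> <1 2 0> <1 2 1>}
target <1 0 1> ∈ {PSO}

SC:no TSO:no PSO:yes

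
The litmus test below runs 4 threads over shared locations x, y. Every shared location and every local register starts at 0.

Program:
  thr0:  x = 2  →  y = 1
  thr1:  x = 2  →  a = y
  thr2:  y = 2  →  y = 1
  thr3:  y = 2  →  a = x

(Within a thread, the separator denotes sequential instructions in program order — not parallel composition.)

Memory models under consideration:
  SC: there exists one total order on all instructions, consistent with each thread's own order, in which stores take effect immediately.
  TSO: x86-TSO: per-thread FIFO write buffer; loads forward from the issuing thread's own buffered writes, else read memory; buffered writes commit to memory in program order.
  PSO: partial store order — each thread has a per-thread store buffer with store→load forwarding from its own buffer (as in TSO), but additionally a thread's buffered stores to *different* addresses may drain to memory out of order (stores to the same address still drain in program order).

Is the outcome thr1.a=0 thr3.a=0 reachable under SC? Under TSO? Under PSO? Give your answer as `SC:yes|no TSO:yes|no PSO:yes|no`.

outcome vector order: (thr1.a,thr3.a)
SC (5): <0 2> <1 0> <1 2> <2 0> <2 2>
TSO (6): <0 0> <0 2> <1 0> <1 2> <2 0> <2 2>
PSO (6): <0 0> <0 2> <1 0> <1 2> <2 0> <2 2>
target <0 0> ∈ {TSO,PSO}

SC:no TSO:yes PSO:yes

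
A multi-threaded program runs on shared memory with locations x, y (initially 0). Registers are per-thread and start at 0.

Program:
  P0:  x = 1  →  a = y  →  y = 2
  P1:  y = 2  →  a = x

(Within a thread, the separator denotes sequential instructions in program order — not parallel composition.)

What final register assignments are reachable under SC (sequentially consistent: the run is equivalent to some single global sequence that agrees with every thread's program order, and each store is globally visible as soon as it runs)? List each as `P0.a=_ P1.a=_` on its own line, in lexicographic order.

outcome vector order: (P0.a,P1.a)
|SC outcomes| = 3

P0.a=0 P1.a=1
P0.a=2 P1.a=0
P0.a=2 P1.a=1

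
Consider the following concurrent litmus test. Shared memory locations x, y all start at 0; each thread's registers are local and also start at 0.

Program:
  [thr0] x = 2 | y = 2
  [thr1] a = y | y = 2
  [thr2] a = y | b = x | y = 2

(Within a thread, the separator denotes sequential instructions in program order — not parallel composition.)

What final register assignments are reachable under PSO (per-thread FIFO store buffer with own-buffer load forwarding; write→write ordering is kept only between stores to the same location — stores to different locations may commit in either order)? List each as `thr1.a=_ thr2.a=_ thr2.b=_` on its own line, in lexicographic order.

outcome vector order: (thr1.a,thr2.a,thr2.b)
|PSO outcomes| = 8

thr1.a=0 thr2.a=0 thr2.b=0
thr1.a=0 thr2.a=0 thr2.b=2
thr1.a=0 thr2.a=2 thr2.b=0
thr1.a=0 thr2.a=2 thr2.b=2
thr1.a=2 thr2.a=0 thr2.b=0
thr1.a=2 thr2.a=0 thr2.b=2
thr1.a=2 thr2.a=2 thr2.b=0
thr1.a=2 thr2.a=2 thr2.b=2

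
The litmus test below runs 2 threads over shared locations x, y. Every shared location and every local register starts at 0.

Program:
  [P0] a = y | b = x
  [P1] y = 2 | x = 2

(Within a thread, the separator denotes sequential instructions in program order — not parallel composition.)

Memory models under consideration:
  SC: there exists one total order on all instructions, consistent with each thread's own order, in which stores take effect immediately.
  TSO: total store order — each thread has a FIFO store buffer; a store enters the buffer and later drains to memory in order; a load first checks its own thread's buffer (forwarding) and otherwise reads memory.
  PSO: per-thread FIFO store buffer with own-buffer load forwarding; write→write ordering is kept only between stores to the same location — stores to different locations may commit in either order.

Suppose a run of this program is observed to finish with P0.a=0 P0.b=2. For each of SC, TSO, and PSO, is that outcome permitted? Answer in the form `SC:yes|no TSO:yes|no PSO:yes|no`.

outcome vector order: (P0.a,P0.b)
SC (4): 00; 02; 20; 22
TSO (4): 00; 02; 20; 22
PSO (4): 00; 02; 20; 22
target 02 ∈ {SC,TSO,PSO}

SC:yes TSO:yes PSO:yes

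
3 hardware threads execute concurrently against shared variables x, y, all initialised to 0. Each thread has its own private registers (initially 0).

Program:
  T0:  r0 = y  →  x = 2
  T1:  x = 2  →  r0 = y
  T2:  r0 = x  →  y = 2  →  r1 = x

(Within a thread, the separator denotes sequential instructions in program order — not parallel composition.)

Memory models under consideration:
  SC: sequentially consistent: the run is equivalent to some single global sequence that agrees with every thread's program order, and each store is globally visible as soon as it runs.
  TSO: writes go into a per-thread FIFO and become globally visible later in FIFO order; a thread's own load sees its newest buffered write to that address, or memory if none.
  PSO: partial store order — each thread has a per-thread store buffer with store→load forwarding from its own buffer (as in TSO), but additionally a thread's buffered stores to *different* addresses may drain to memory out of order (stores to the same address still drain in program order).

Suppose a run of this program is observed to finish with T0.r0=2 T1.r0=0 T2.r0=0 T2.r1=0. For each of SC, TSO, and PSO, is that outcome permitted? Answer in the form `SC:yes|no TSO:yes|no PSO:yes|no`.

SC:no TSO:yes PSO:yes

outcome vector order: (T0.r0,T1.r0,T2.r0,T2.r1)
SC (10): <0 0 0 2>; <0 0 2 2>; <0 2 0 0>; <0 2 0 2>; <0 2 2 2>; <2 0 0 2>; <2 0 2 2>; <2 2 0 0>; <2 2 0 2>; <2 2 2 2>
TSO (12): <0 0 0 0>; <0 0 0 2>; <0 0 2 2>; <0 2 0 0>; <0 2 0 2>; <0 2 2 2>; <2 0 0 0>; <2 0 0 2>; <2 0 2 2>; <2 2 0 0>; <2 2 0 2>; <2 2 2 2>
PSO (12): <0 0 0 0>; <0 0 0 2>; <0 0 2 2>; <0 2 0 0>; <0 2 0 2>; <0 2 2 2>; <2 0 0 0>; <2 0 0 2>; <2 0 2 2>; <2 2 0 0>; <2 2 0 2>; <2 2 2 2>
target <2 0 0 0> ∈ {TSO,PSO}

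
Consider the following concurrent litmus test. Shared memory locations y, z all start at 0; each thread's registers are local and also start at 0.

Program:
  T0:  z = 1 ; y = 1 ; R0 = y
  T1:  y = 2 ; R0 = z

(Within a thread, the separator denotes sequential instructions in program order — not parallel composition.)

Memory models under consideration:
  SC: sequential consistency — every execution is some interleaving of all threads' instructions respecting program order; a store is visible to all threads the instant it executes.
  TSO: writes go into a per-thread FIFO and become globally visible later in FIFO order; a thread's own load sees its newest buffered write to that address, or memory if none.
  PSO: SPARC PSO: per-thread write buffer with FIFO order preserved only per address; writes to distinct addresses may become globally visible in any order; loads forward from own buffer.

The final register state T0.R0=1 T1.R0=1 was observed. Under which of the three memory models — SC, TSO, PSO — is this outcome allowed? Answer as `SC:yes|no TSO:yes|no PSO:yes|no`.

SC:yes TSO:yes PSO:yes

outcome vector order: (T0.R0,T1.R0)
SC (3): (1,0) (1,1) (2,1)
TSO (4): (1,0) (1,1) (2,0) (2,1)
PSO (4): (1,0) (1,1) (2,0) (2,1)
target (1,1) ∈ {SC,TSO,PSO}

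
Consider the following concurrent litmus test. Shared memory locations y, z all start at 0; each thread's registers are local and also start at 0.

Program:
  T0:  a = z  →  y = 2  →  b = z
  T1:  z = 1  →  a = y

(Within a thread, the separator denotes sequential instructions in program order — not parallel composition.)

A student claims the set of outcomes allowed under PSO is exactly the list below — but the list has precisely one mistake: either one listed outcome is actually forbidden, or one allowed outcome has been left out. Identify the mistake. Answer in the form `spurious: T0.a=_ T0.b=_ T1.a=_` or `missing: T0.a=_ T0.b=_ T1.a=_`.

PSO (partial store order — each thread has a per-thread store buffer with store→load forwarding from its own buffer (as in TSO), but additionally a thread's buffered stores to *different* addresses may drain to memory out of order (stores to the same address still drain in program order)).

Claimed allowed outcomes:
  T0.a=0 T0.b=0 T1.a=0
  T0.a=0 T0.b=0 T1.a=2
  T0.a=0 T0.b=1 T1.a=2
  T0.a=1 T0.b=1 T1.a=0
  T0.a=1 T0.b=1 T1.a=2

outcome vector order: (T0.a,T0.b,T1.a)
PSO: 6 outcomes — {0/0/0; 0/0/2; 0/1/0; 0/1/2; 1/1/0; 1/1/2}
PSO∖claimed = {0/1/0}

missing: T0.a=0 T0.b=1 T1.a=0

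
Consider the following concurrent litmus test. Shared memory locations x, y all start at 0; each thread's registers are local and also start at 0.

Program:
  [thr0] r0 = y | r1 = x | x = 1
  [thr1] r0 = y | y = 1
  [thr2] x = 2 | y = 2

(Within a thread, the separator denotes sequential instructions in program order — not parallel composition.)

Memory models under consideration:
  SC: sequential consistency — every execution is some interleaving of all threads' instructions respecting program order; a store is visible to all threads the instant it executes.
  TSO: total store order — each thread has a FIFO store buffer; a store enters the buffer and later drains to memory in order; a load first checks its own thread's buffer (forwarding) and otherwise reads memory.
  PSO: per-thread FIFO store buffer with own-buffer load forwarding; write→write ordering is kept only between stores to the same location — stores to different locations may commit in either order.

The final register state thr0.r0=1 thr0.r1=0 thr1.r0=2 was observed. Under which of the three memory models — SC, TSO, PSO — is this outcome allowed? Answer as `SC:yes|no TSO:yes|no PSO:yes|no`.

outcome vector order: (thr0.r0,thr0.r1,thr1.r0)
[SC] allowed = {(0,0,0); (0,0,2); (0,2,0); (0,2,2); (1,0,0); (1,2,0); (1,2,2); (2,2,0); (2,2,2)}
[TSO] allowed = {(0,0,0); (0,0,2); (0,2,0); (0,2,2); (1,0,0); (1,2,0); (1,2,2); (2,2,0); (2,2,2)}
[PSO] allowed = {(0,0,0); (0,0,2); (0,2,0); (0,2,2); (1,0,0); (1,0,2); (1,2,0); (1,2,2); (2,0,0); (2,0,2); (2,2,0); (2,2,2)}
target (1,0,2) ∈ {PSO}

SC:no TSO:no PSO:yes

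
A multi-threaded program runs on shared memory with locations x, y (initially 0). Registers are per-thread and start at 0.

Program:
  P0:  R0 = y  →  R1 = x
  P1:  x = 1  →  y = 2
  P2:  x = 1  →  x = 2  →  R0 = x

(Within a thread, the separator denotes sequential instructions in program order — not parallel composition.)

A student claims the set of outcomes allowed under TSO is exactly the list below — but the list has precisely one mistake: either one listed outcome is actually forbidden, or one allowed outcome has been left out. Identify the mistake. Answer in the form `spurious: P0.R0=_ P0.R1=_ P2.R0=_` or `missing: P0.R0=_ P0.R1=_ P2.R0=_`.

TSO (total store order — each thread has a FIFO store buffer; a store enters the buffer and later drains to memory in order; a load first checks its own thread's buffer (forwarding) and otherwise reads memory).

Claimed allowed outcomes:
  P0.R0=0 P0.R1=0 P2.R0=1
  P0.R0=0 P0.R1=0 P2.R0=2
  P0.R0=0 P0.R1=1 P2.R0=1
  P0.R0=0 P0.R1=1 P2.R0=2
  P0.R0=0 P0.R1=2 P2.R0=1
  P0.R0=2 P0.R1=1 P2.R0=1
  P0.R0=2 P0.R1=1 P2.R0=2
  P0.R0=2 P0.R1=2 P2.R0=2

missing: P0.R0=0 P0.R1=2 P2.R0=2

outcome vector order: (P0.R0,P0.R1,P2.R0)
TSO: 9 outcomes — {001; 002; 011; 012; 021; 022; 211; 212; 222}
TSO∖claimed = {022}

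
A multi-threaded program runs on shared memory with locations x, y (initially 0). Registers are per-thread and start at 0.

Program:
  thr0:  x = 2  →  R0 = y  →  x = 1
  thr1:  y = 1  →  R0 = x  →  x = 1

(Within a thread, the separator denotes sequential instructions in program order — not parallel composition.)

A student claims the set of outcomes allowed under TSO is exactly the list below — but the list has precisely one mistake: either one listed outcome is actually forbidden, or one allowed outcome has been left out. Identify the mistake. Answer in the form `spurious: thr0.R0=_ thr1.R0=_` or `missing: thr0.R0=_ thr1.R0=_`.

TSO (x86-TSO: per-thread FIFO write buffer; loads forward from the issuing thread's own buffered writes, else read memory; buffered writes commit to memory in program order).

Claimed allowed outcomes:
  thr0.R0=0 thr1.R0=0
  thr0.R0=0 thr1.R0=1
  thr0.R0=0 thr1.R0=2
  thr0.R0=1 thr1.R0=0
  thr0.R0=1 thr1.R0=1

outcome vector order: (thr0.R0,thr1.R0)
[TSO] allowed = {00; 01; 02; 10; 11; 12}
TSO∖claimed = {12}

missing: thr0.R0=1 thr1.R0=2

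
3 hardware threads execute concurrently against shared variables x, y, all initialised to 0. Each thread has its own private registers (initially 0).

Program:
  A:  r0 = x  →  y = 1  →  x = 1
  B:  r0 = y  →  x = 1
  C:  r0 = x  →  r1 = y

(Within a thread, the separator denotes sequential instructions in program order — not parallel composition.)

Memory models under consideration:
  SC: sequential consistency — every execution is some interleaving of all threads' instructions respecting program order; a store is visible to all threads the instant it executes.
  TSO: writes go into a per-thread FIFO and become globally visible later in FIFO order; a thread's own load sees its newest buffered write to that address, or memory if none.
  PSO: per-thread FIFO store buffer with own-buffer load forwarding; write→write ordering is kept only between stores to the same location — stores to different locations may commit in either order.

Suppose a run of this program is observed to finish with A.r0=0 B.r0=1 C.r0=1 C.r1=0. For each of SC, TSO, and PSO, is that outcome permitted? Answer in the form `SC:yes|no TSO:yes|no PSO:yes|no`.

outcome vector order: (A.r0,B.r0,C.r0,C.r1)
[SC] allowed = {<0 0 0 0>; <0 0 0 1>; <0 0 1 0>; <0 0 1 1>; <0 1 0 0>; <0 1 0 1>; <0 1 1 1>; <1 0 0 0>; <1 0 0 1>; <1 0 1 0>; <1 0 1 1>}
[TSO] allowed = {<0 0 0 0>; <0 0 0 1>; <0 0 1 0>; <0 0 1 1>; <0 1 0 0>; <0 1 0 1>; <0 1 1 1>; <1 0 0 0>; <1 0 0 1>; <1 0 1 0>; <1 0 1 1>}
[PSO] allowed = {<0 0 0 0>; <0 0 0 1>; <0 0 1 0>; <0 0 1 1>; <0 1 0 0>; <0 1 0 1>; <0 1 1 0>; <0 1 1 1>; <1 0 0 0>; <1 0 0 1>; <1 0 1 0>; <1 0 1 1>}
target <0 1 1 0> ∈ {PSO}

SC:no TSO:no PSO:yes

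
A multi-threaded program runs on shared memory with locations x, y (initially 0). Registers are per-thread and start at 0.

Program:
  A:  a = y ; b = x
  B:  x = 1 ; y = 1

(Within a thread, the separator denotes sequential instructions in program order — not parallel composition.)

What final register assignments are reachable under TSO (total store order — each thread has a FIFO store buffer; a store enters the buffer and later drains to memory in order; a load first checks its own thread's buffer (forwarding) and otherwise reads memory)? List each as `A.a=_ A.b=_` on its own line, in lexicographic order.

outcome vector order: (A.a,A.b)
|TSO outcomes| = 3

A.a=0 A.b=0
A.a=0 A.b=1
A.a=1 A.b=1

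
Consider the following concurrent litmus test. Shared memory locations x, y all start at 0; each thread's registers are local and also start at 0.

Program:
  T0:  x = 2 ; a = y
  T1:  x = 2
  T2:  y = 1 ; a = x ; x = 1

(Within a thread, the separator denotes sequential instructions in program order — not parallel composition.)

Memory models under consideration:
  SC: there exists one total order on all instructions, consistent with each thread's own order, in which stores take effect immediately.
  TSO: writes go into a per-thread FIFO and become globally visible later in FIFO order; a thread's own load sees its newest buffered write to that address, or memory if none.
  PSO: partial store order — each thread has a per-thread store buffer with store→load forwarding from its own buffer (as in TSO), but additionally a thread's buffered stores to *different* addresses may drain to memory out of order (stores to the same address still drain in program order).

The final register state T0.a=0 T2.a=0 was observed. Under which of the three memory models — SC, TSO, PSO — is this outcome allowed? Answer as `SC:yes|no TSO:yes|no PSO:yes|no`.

SC:no TSO:yes PSO:yes

outcome vector order: (T0.a,T2.a)
[SC] allowed = {<0 2>; <1 0>; <1 2>}
[TSO] allowed = {<0 0>; <0 2>; <1 0>; <1 2>}
[PSO] allowed = {<0 0>; <0 2>; <1 0>; <1 2>}
target <0 0> ∈ {TSO,PSO}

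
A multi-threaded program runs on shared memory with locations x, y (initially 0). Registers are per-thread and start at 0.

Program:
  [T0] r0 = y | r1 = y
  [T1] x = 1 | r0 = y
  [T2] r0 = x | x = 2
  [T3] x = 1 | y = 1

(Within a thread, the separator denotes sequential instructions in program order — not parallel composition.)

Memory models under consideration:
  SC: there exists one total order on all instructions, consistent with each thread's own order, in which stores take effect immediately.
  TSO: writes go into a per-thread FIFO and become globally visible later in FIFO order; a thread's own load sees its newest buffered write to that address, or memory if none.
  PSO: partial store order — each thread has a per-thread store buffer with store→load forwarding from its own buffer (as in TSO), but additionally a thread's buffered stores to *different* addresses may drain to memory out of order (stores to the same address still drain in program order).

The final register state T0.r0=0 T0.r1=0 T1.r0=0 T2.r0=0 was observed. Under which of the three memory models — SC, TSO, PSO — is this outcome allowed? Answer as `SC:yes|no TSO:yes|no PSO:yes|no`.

outcome vector order: (T0.r0,T0.r1,T1.r0,T2.r0)
under SC → 0000, 0001, 0010, 0011, 0100, 0101, 0110, 0111, 1100, 1101, 1110, 1111
under TSO → 0000, 0001, 0010, 0011, 0100, 0101, 0110, 0111, 1100, 1101, 1110, 1111
under PSO → 0000, 0001, 0010, 0011, 0100, 0101, 0110, 0111, 1100, 1101, 1110, 1111
target 0000 ∈ {SC,TSO,PSO}

SC:yes TSO:yes PSO:yes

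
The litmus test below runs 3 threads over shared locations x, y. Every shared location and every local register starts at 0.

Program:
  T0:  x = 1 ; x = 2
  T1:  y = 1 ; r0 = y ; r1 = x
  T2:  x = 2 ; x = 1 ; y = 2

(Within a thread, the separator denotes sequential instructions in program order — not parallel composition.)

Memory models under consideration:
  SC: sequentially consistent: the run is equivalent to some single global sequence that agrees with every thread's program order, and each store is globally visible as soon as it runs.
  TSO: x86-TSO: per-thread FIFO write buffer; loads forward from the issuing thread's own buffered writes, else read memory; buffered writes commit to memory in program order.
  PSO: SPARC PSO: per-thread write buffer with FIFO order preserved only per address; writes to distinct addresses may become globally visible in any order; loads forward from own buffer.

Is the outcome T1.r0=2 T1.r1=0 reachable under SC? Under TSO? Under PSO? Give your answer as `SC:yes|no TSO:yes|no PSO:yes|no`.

outcome vector order: (T1.r0,T1.r1)
SC: 5 outcomes — {<1 0> <1 1> <1 2> <2 1> <2 2>}
TSO: 5 outcomes — {<1 0> <1 1> <1 2> <2 1> <2 2>}
PSO: 6 outcomes — {<1 0> <1 1> <1 2> <2 0> <2 1> <2 2>}
target <2 0> ∈ {PSO}

SC:no TSO:no PSO:yes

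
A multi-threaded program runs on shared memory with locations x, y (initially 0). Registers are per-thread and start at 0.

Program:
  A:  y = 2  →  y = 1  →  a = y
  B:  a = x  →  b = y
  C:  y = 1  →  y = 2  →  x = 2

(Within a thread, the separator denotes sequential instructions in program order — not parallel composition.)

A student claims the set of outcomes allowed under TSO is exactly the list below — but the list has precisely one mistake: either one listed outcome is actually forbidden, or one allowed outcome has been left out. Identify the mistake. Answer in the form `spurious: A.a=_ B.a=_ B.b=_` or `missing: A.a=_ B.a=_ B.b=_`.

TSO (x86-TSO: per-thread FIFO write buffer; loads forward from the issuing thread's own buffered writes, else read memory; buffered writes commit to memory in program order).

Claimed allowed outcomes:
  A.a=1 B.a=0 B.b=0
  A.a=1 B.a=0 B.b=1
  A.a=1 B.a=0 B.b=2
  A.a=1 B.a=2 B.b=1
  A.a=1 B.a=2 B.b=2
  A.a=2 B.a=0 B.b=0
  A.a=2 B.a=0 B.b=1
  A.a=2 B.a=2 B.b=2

missing: A.a=2 B.a=0 B.b=2

outcome vector order: (A.a,B.a,B.b)
under TSO → <1 0 0> <1 0 1> <1 0 2> <1 2 1> <1 2 2> <2 0 0> <2 0 1> <2 0 2> <2 2 2>
TSO∖claimed = {<2 0 2>}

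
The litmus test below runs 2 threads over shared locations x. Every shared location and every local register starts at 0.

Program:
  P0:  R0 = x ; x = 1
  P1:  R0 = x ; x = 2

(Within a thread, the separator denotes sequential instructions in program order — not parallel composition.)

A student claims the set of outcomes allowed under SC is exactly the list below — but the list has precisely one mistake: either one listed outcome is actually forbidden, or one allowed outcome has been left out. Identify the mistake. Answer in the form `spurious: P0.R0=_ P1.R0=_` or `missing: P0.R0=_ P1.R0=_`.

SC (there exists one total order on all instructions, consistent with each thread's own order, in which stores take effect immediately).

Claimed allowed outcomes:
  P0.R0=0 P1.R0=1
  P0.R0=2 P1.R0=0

missing: P0.R0=0 P1.R0=0

outcome vector order: (P0.R0,P1.R0)
SC: 3 outcomes — {(0,0), (0,1), (2,0)}
SC∖claimed = {(0,0)}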